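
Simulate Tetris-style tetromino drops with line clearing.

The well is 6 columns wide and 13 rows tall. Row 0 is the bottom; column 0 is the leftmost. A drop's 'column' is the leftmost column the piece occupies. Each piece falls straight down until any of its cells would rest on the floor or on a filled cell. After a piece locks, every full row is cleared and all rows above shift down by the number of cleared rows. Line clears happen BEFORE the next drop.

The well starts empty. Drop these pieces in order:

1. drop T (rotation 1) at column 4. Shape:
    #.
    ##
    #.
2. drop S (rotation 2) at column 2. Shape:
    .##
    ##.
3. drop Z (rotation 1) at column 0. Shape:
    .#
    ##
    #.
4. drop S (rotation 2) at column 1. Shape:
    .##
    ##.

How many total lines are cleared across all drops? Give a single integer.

Answer: 0

Derivation:
Drop 1: T rot1 at col 4 lands with bottom-row=0; cleared 0 line(s) (total 0); column heights now [0 0 0 0 3 2], max=3
Drop 2: S rot2 at col 2 lands with bottom-row=2; cleared 0 line(s) (total 0); column heights now [0 0 3 4 4 2], max=4
Drop 3: Z rot1 at col 0 lands with bottom-row=0; cleared 0 line(s) (total 0); column heights now [2 3 3 4 4 2], max=4
Drop 4: S rot2 at col 1 lands with bottom-row=3; cleared 0 line(s) (total 0); column heights now [2 4 5 5 4 2], max=5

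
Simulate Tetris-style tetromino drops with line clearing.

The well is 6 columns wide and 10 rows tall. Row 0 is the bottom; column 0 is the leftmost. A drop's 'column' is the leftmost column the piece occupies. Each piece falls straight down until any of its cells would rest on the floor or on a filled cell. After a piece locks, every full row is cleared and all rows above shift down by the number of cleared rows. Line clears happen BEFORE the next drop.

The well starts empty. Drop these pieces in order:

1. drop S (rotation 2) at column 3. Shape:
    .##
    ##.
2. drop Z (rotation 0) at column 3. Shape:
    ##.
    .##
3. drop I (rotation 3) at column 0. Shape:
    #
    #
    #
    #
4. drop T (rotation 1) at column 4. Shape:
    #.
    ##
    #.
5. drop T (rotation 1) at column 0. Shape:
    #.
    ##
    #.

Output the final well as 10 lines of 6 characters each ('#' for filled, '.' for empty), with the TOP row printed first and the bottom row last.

Answer: ......
......
......
#...#.
##..##
#...#.
#..##.
#...##
#...##
#..##.

Derivation:
Drop 1: S rot2 at col 3 lands with bottom-row=0; cleared 0 line(s) (total 0); column heights now [0 0 0 1 2 2], max=2
Drop 2: Z rot0 at col 3 lands with bottom-row=2; cleared 0 line(s) (total 0); column heights now [0 0 0 4 4 3], max=4
Drop 3: I rot3 at col 0 lands with bottom-row=0; cleared 0 line(s) (total 0); column heights now [4 0 0 4 4 3], max=4
Drop 4: T rot1 at col 4 lands with bottom-row=4; cleared 0 line(s) (total 0); column heights now [4 0 0 4 7 6], max=7
Drop 5: T rot1 at col 0 lands with bottom-row=4; cleared 0 line(s) (total 0); column heights now [7 6 0 4 7 6], max=7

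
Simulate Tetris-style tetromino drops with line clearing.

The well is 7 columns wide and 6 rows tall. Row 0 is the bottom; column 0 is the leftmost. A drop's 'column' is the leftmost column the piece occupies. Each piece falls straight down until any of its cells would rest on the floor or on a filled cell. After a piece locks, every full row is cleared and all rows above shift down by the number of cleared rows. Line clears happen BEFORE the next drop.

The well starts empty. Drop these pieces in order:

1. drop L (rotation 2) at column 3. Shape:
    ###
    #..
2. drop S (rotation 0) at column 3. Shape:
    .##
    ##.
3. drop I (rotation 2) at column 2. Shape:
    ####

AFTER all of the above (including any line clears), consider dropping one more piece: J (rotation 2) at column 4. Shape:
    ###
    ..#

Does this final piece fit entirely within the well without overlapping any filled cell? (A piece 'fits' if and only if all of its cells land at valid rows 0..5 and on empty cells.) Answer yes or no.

Answer: yes

Derivation:
Drop 1: L rot2 at col 3 lands with bottom-row=0; cleared 0 line(s) (total 0); column heights now [0 0 0 2 2 2 0], max=2
Drop 2: S rot0 at col 3 lands with bottom-row=2; cleared 0 line(s) (total 0); column heights now [0 0 0 3 4 4 0], max=4
Drop 3: I rot2 at col 2 lands with bottom-row=4; cleared 0 line(s) (total 0); column heights now [0 0 5 5 5 5 0], max=5
Test piece J rot2 at col 4 (width 3): heights before test = [0 0 5 5 5 5 0]; fits = True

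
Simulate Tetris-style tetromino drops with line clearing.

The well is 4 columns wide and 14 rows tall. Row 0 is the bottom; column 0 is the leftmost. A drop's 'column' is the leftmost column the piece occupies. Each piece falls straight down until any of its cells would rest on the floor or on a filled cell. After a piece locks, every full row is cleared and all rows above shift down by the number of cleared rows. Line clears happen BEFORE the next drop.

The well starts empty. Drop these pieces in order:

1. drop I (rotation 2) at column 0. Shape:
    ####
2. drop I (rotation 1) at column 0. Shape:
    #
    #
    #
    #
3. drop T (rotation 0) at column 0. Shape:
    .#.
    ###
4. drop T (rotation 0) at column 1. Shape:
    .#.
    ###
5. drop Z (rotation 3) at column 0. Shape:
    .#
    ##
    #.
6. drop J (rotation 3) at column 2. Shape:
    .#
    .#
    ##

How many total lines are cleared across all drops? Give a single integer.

Drop 1: I rot2 at col 0 lands with bottom-row=0; cleared 1 line(s) (total 1); column heights now [0 0 0 0], max=0
Drop 2: I rot1 at col 0 lands with bottom-row=0; cleared 0 line(s) (total 1); column heights now [4 0 0 0], max=4
Drop 3: T rot0 at col 0 lands with bottom-row=4; cleared 0 line(s) (total 1); column heights now [5 6 5 0], max=6
Drop 4: T rot0 at col 1 lands with bottom-row=6; cleared 0 line(s) (total 1); column heights now [5 7 8 7], max=8
Drop 5: Z rot3 at col 0 lands with bottom-row=6; cleared 1 line(s) (total 2); column heights now [7 8 7 0], max=8
Drop 6: J rot3 at col 2 lands with bottom-row=7; cleared 0 line(s) (total 2); column heights now [7 8 8 10], max=10

Answer: 2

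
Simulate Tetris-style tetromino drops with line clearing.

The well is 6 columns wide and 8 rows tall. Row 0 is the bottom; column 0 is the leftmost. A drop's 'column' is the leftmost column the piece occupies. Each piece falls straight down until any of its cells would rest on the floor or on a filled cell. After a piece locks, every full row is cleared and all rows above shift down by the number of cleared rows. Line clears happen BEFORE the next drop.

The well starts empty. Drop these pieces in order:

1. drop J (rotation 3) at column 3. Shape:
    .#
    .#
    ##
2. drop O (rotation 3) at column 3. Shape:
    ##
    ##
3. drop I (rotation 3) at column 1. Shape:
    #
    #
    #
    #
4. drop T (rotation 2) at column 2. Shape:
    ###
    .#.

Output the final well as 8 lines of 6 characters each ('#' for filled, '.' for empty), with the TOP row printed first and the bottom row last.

Answer: ......
..###.
...#..
...##.
.#.##.
.#..#.
.#..#.
.#.##.

Derivation:
Drop 1: J rot3 at col 3 lands with bottom-row=0; cleared 0 line(s) (total 0); column heights now [0 0 0 1 3 0], max=3
Drop 2: O rot3 at col 3 lands with bottom-row=3; cleared 0 line(s) (total 0); column heights now [0 0 0 5 5 0], max=5
Drop 3: I rot3 at col 1 lands with bottom-row=0; cleared 0 line(s) (total 0); column heights now [0 4 0 5 5 0], max=5
Drop 4: T rot2 at col 2 lands with bottom-row=5; cleared 0 line(s) (total 0); column heights now [0 4 7 7 7 0], max=7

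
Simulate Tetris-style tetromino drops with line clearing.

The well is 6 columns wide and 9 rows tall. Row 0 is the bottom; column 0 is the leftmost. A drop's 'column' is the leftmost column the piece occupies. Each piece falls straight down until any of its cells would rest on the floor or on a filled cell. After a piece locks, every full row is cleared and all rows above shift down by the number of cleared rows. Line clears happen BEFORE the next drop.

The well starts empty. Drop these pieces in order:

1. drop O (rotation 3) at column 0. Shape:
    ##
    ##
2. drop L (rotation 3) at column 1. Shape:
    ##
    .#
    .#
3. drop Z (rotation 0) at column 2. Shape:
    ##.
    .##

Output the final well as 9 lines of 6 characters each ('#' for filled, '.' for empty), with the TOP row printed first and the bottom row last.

Drop 1: O rot3 at col 0 lands with bottom-row=0; cleared 0 line(s) (total 0); column heights now [2 2 0 0 0 0], max=2
Drop 2: L rot3 at col 1 lands with bottom-row=0; cleared 0 line(s) (total 0); column heights now [2 3 3 0 0 0], max=3
Drop 3: Z rot0 at col 2 lands with bottom-row=2; cleared 0 line(s) (total 0); column heights now [2 3 4 4 3 0], max=4

Answer: ......
......
......
......
......
..##..
.####.
###...
###...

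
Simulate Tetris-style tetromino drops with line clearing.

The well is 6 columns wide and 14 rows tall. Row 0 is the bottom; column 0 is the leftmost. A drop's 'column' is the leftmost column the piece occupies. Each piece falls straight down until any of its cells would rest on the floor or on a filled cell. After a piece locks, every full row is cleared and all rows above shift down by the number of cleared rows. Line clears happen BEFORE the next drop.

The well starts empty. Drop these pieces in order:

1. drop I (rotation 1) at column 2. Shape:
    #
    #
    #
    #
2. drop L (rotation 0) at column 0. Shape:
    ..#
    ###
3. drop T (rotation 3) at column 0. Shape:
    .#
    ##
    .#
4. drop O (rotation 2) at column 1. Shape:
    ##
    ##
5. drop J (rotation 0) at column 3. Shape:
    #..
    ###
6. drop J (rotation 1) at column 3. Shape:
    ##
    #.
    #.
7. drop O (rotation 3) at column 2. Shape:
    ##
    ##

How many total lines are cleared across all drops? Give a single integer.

Drop 1: I rot1 at col 2 lands with bottom-row=0; cleared 0 line(s) (total 0); column heights now [0 0 4 0 0 0], max=4
Drop 2: L rot0 at col 0 lands with bottom-row=4; cleared 0 line(s) (total 0); column heights now [5 5 6 0 0 0], max=6
Drop 3: T rot3 at col 0 lands with bottom-row=5; cleared 0 line(s) (total 0); column heights now [7 8 6 0 0 0], max=8
Drop 4: O rot2 at col 1 lands with bottom-row=8; cleared 0 line(s) (total 0); column heights now [7 10 10 0 0 0], max=10
Drop 5: J rot0 at col 3 lands with bottom-row=0; cleared 0 line(s) (total 0); column heights now [7 10 10 2 1 1], max=10
Drop 6: J rot1 at col 3 lands with bottom-row=2; cleared 0 line(s) (total 0); column heights now [7 10 10 5 5 1], max=10
Drop 7: O rot3 at col 2 lands with bottom-row=10; cleared 0 line(s) (total 0); column heights now [7 10 12 12 5 1], max=12

Answer: 0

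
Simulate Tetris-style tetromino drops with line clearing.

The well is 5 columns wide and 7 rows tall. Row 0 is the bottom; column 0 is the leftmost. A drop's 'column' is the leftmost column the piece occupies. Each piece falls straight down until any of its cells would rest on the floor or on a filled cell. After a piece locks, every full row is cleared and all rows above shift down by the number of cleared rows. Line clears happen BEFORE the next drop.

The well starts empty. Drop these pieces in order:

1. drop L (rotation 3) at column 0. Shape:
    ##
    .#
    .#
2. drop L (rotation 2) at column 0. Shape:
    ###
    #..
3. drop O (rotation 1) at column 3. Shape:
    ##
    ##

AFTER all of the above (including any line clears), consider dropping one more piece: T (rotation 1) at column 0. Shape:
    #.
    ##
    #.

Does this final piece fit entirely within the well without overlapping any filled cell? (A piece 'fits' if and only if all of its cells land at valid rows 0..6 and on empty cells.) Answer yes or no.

Answer: no

Derivation:
Drop 1: L rot3 at col 0 lands with bottom-row=0; cleared 0 line(s) (total 0); column heights now [3 3 0 0 0], max=3
Drop 2: L rot2 at col 0 lands with bottom-row=3; cleared 0 line(s) (total 0); column heights now [5 5 5 0 0], max=5
Drop 3: O rot1 at col 3 lands with bottom-row=0; cleared 0 line(s) (total 0); column heights now [5 5 5 2 2], max=5
Test piece T rot1 at col 0 (width 2): heights before test = [5 5 5 2 2]; fits = False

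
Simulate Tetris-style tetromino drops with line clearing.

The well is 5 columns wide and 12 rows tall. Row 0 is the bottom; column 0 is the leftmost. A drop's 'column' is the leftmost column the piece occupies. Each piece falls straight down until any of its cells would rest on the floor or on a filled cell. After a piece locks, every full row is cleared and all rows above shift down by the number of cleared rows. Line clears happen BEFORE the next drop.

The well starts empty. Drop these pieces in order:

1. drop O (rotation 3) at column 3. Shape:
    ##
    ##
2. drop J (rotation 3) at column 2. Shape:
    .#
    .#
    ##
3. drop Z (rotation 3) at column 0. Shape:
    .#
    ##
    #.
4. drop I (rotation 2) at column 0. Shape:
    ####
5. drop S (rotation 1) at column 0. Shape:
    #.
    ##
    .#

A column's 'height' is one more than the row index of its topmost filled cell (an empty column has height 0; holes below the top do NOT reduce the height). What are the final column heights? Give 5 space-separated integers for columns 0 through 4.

Drop 1: O rot3 at col 3 lands with bottom-row=0; cleared 0 line(s) (total 0); column heights now [0 0 0 2 2], max=2
Drop 2: J rot3 at col 2 lands with bottom-row=2; cleared 0 line(s) (total 0); column heights now [0 0 3 5 2], max=5
Drop 3: Z rot3 at col 0 lands with bottom-row=0; cleared 0 line(s) (total 0); column heights now [2 3 3 5 2], max=5
Drop 4: I rot2 at col 0 lands with bottom-row=5; cleared 0 line(s) (total 0); column heights now [6 6 6 6 2], max=6
Drop 5: S rot1 at col 0 lands with bottom-row=6; cleared 0 line(s) (total 0); column heights now [9 8 6 6 2], max=9

Answer: 9 8 6 6 2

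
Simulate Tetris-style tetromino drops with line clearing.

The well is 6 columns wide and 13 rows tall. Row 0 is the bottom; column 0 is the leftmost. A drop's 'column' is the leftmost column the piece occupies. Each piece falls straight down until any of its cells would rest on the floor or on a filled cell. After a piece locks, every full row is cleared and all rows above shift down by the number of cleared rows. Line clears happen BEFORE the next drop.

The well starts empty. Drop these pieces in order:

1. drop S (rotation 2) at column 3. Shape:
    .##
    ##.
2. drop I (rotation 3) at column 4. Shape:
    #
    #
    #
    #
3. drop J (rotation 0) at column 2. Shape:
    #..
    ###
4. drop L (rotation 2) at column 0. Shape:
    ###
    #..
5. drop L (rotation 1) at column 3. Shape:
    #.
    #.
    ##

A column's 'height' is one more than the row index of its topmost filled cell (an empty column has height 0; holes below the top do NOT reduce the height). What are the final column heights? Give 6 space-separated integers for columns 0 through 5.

Drop 1: S rot2 at col 3 lands with bottom-row=0; cleared 0 line(s) (total 0); column heights now [0 0 0 1 2 2], max=2
Drop 2: I rot3 at col 4 lands with bottom-row=2; cleared 0 line(s) (total 0); column heights now [0 0 0 1 6 2], max=6
Drop 3: J rot0 at col 2 lands with bottom-row=6; cleared 0 line(s) (total 0); column heights now [0 0 8 7 7 2], max=8
Drop 4: L rot2 at col 0 lands with bottom-row=7; cleared 0 line(s) (total 0); column heights now [9 9 9 7 7 2], max=9
Drop 5: L rot1 at col 3 lands with bottom-row=7; cleared 0 line(s) (total 0); column heights now [9 9 9 10 8 2], max=10

Answer: 9 9 9 10 8 2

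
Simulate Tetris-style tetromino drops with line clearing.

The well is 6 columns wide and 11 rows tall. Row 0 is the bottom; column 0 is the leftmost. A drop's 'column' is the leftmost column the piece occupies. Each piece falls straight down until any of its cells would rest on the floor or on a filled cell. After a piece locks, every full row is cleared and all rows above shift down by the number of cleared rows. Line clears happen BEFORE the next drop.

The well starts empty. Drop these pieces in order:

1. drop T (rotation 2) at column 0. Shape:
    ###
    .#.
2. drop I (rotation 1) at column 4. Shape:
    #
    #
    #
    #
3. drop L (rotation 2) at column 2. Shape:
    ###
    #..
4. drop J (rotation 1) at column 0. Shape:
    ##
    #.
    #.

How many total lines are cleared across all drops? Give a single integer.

Answer: 0

Derivation:
Drop 1: T rot2 at col 0 lands with bottom-row=0; cleared 0 line(s) (total 0); column heights now [2 2 2 0 0 0], max=2
Drop 2: I rot1 at col 4 lands with bottom-row=0; cleared 0 line(s) (total 0); column heights now [2 2 2 0 4 0], max=4
Drop 3: L rot2 at col 2 lands with bottom-row=3; cleared 0 line(s) (total 0); column heights now [2 2 5 5 5 0], max=5
Drop 4: J rot1 at col 0 lands with bottom-row=2; cleared 0 line(s) (total 0); column heights now [5 5 5 5 5 0], max=5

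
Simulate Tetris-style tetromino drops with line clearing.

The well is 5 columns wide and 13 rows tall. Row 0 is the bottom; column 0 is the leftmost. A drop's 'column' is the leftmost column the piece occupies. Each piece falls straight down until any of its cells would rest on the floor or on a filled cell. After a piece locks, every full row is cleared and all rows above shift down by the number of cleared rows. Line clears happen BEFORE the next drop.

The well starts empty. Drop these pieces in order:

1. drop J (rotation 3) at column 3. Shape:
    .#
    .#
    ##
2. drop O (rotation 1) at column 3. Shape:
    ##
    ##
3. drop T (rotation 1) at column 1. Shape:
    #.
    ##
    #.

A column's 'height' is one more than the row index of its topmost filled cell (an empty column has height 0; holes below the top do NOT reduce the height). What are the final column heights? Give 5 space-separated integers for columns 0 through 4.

Drop 1: J rot3 at col 3 lands with bottom-row=0; cleared 0 line(s) (total 0); column heights now [0 0 0 1 3], max=3
Drop 2: O rot1 at col 3 lands with bottom-row=3; cleared 0 line(s) (total 0); column heights now [0 0 0 5 5], max=5
Drop 3: T rot1 at col 1 lands with bottom-row=0; cleared 0 line(s) (total 0); column heights now [0 3 2 5 5], max=5

Answer: 0 3 2 5 5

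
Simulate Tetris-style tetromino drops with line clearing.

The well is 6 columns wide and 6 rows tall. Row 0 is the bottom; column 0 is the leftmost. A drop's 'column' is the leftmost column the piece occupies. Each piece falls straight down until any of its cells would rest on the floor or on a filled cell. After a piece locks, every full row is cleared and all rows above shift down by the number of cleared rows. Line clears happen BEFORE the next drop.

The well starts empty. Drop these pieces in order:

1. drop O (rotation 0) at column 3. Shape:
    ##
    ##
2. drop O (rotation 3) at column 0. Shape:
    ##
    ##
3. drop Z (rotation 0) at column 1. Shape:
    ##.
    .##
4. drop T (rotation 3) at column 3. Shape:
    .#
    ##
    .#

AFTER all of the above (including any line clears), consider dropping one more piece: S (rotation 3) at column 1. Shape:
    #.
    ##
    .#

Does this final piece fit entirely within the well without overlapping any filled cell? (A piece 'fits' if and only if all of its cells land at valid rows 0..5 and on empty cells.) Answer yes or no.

Answer: no

Derivation:
Drop 1: O rot0 at col 3 lands with bottom-row=0; cleared 0 line(s) (total 0); column heights now [0 0 0 2 2 0], max=2
Drop 2: O rot3 at col 0 lands with bottom-row=0; cleared 0 line(s) (total 0); column heights now [2 2 0 2 2 0], max=2
Drop 3: Z rot0 at col 1 lands with bottom-row=2; cleared 0 line(s) (total 0); column heights now [2 4 4 3 2 0], max=4
Drop 4: T rot3 at col 3 lands with bottom-row=2; cleared 0 line(s) (total 0); column heights now [2 4 4 4 5 0], max=5
Test piece S rot3 at col 1 (width 2): heights before test = [2 4 4 4 5 0]; fits = False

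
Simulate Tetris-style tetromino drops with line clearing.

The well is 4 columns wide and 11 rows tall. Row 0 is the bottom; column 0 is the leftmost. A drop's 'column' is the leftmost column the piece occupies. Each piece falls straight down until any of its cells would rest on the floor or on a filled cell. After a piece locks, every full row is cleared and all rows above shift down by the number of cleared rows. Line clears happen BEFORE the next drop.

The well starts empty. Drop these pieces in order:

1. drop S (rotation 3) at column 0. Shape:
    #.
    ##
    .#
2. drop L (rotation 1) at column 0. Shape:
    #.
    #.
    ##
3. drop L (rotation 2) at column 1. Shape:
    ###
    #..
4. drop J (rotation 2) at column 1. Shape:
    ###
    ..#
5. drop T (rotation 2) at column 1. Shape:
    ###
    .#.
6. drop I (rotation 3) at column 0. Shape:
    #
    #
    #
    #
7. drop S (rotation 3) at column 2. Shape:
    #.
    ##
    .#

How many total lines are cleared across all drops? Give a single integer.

Answer: 3

Derivation:
Drop 1: S rot3 at col 0 lands with bottom-row=0; cleared 0 line(s) (total 0); column heights now [3 2 0 0], max=3
Drop 2: L rot1 at col 0 lands with bottom-row=3; cleared 0 line(s) (total 0); column heights now [6 4 0 0], max=6
Drop 3: L rot2 at col 1 lands with bottom-row=4; cleared 1 line(s) (total 1); column heights now [5 5 0 0], max=5
Drop 4: J rot2 at col 1 lands with bottom-row=4; cleared 0 line(s) (total 1); column heights now [5 6 6 6], max=6
Drop 5: T rot2 at col 1 lands with bottom-row=6; cleared 0 line(s) (total 1); column heights now [5 8 8 8], max=8
Drop 6: I rot3 at col 0 lands with bottom-row=5; cleared 2 line(s) (total 3); column heights now [7 5 6 5], max=7
Drop 7: S rot3 at col 2 lands with bottom-row=5; cleared 0 line(s) (total 3); column heights now [7 5 8 7], max=8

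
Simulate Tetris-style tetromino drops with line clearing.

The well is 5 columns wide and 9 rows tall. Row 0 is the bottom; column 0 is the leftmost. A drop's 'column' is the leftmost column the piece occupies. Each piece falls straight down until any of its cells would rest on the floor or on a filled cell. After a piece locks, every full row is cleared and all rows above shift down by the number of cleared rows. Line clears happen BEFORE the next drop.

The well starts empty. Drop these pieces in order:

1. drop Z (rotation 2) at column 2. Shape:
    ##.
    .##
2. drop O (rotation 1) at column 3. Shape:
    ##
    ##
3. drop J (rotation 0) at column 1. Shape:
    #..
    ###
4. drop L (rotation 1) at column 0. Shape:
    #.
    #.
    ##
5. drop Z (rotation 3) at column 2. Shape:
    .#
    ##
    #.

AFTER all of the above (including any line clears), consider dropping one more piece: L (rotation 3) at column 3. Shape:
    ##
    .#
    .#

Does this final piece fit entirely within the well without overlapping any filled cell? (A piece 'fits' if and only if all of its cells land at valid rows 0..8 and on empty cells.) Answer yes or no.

Drop 1: Z rot2 at col 2 lands with bottom-row=0; cleared 0 line(s) (total 0); column heights now [0 0 2 2 1], max=2
Drop 2: O rot1 at col 3 lands with bottom-row=2; cleared 0 line(s) (total 0); column heights now [0 0 2 4 4], max=4
Drop 3: J rot0 at col 1 lands with bottom-row=4; cleared 0 line(s) (total 0); column heights now [0 6 5 5 4], max=6
Drop 4: L rot1 at col 0 lands with bottom-row=6; cleared 0 line(s) (total 0); column heights now [9 7 5 5 4], max=9
Drop 5: Z rot3 at col 2 lands with bottom-row=5; cleared 0 line(s) (total 0); column heights now [9 7 7 8 4], max=9
Test piece L rot3 at col 3 (width 2): heights before test = [9 7 7 8 4]; fits = True

Answer: yes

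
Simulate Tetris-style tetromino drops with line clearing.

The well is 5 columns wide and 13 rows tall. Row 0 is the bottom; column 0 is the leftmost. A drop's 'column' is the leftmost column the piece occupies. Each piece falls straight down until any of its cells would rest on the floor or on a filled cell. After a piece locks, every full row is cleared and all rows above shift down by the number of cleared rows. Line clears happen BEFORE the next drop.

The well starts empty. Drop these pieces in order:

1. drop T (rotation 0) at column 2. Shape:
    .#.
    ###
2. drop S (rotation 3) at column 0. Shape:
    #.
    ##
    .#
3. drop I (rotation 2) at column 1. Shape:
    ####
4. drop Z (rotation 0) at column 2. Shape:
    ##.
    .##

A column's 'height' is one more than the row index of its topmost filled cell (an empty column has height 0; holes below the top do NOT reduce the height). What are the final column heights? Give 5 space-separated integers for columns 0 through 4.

Answer: 2 2 4 4 3

Derivation:
Drop 1: T rot0 at col 2 lands with bottom-row=0; cleared 0 line(s) (total 0); column heights now [0 0 1 2 1], max=2
Drop 2: S rot3 at col 0 lands with bottom-row=0; cleared 0 line(s) (total 0); column heights now [3 2 1 2 1], max=3
Drop 3: I rot2 at col 1 lands with bottom-row=2; cleared 1 line(s) (total 1); column heights now [2 2 1 2 1], max=2
Drop 4: Z rot0 at col 2 lands with bottom-row=2; cleared 0 line(s) (total 1); column heights now [2 2 4 4 3], max=4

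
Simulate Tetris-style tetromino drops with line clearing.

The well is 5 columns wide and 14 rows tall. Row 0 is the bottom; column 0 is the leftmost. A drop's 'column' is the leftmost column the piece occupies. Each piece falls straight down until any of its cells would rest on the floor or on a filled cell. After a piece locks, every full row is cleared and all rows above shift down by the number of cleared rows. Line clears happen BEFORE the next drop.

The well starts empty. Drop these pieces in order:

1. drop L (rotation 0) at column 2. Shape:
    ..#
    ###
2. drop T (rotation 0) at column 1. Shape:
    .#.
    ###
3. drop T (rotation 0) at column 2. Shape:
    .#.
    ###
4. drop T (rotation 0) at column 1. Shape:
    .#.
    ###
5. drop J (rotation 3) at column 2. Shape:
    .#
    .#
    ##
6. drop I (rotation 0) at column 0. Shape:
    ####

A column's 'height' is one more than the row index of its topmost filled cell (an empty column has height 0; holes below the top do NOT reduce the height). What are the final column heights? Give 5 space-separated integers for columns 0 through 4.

Drop 1: L rot0 at col 2 lands with bottom-row=0; cleared 0 line(s) (total 0); column heights now [0 0 1 1 2], max=2
Drop 2: T rot0 at col 1 lands with bottom-row=1; cleared 0 line(s) (total 0); column heights now [0 2 3 2 2], max=3
Drop 3: T rot0 at col 2 lands with bottom-row=3; cleared 0 line(s) (total 0); column heights now [0 2 4 5 4], max=5
Drop 4: T rot0 at col 1 lands with bottom-row=5; cleared 0 line(s) (total 0); column heights now [0 6 7 6 4], max=7
Drop 5: J rot3 at col 2 lands with bottom-row=7; cleared 0 line(s) (total 0); column heights now [0 6 8 10 4], max=10
Drop 6: I rot0 at col 0 lands with bottom-row=10; cleared 0 line(s) (total 0); column heights now [11 11 11 11 4], max=11

Answer: 11 11 11 11 4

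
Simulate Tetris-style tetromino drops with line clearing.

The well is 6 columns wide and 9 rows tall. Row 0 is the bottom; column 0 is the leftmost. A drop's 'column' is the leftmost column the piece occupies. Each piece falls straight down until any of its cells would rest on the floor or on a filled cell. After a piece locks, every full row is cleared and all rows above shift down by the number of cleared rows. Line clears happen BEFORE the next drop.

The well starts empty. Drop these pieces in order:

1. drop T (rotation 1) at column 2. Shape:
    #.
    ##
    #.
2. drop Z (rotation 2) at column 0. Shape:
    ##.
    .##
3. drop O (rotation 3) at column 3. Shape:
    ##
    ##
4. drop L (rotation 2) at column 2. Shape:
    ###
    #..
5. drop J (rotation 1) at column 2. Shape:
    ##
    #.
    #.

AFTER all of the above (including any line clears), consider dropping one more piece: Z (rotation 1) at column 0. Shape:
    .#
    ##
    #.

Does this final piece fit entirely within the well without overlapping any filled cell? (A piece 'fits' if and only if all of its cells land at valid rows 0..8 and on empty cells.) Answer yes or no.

Answer: yes

Derivation:
Drop 1: T rot1 at col 2 lands with bottom-row=0; cleared 0 line(s) (total 0); column heights now [0 0 3 2 0 0], max=3
Drop 2: Z rot2 at col 0 lands with bottom-row=3; cleared 0 line(s) (total 0); column heights now [5 5 4 2 0 0], max=5
Drop 3: O rot3 at col 3 lands with bottom-row=2; cleared 0 line(s) (total 0); column heights now [5 5 4 4 4 0], max=5
Drop 4: L rot2 at col 2 lands with bottom-row=4; cleared 0 line(s) (total 0); column heights now [5 5 6 6 6 0], max=6
Drop 5: J rot1 at col 2 lands with bottom-row=6; cleared 0 line(s) (total 0); column heights now [5 5 9 9 6 0], max=9
Test piece Z rot1 at col 0 (width 2): heights before test = [5 5 9 9 6 0]; fits = True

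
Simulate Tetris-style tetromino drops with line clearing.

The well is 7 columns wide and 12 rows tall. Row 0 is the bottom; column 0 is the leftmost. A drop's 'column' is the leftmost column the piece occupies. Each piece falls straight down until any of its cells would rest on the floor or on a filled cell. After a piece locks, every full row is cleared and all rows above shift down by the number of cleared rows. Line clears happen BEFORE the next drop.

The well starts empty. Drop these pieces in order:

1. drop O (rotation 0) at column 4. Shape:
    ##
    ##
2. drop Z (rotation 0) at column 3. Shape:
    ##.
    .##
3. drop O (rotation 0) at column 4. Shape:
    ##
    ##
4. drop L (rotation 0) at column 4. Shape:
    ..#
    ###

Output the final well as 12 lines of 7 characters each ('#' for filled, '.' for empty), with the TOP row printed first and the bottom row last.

Drop 1: O rot0 at col 4 lands with bottom-row=0; cleared 0 line(s) (total 0); column heights now [0 0 0 0 2 2 0], max=2
Drop 2: Z rot0 at col 3 lands with bottom-row=2; cleared 0 line(s) (total 0); column heights now [0 0 0 4 4 3 0], max=4
Drop 3: O rot0 at col 4 lands with bottom-row=4; cleared 0 line(s) (total 0); column heights now [0 0 0 4 6 6 0], max=6
Drop 4: L rot0 at col 4 lands with bottom-row=6; cleared 0 line(s) (total 0); column heights now [0 0 0 4 7 7 8], max=8

Answer: .......
.......
.......
.......
......#
....###
....##.
....##.
...##..
....##.
....##.
....##.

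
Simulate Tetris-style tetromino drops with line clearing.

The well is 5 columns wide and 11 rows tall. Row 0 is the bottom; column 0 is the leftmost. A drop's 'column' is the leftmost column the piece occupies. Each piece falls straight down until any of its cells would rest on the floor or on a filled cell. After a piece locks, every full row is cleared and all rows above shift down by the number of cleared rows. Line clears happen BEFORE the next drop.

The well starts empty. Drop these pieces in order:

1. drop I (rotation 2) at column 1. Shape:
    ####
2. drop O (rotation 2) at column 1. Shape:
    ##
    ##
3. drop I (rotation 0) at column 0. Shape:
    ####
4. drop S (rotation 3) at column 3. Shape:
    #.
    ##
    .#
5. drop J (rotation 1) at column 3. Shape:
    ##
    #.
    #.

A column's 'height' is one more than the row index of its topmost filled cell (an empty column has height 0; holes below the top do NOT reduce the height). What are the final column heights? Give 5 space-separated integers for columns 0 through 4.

Drop 1: I rot2 at col 1 lands with bottom-row=0; cleared 0 line(s) (total 0); column heights now [0 1 1 1 1], max=1
Drop 2: O rot2 at col 1 lands with bottom-row=1; cleared 0 line(s) (total 0); column heights now [0 3 3 1 1], max=3
Drop 3: I rot0 at col 0 lands with bottom-row=3; cleared 0 line(s) (total 0); column heights now [4 4 4 4 1], max=4
Drop 4: S rot3 at col 3 lands with bottom-row=3; cleared 1 line(s) (total 1); column heights now [0 3 3 5 4], max=5
Drop 5: J rot1 at col 3 lands with bottom-row=5; cleared 0 line(s) (total 1); column heights now [0 3 3 8 8], max=8

Answer: 0 3 3 8 8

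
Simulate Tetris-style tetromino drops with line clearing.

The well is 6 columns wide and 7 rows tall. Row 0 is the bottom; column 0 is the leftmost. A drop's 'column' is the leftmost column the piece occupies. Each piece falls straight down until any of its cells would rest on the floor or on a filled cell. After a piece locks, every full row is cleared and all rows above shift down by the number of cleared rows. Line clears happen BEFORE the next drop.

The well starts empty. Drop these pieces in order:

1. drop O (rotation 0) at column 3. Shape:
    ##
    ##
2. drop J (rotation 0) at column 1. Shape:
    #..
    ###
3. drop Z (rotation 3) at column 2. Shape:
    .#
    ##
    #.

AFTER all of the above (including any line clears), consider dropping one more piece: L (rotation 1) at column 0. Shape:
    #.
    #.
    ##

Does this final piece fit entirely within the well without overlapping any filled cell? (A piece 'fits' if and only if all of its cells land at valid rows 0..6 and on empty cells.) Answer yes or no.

Answer: yes

Derivation:
Drop 1: O rot0 at col 3 lands with bottom-row=0; cleared 0 line(s) (total 0); column heights now [0 0 0 2 2 0], max=2
Drop 2: J rot0 at col 1 lands with bottom-row=2; cleared 0 line(s) (total 0); column heights now [0 4 3 3 2 0], max=4
Drop 3: Z rot3 at col 2 lands with bottom-row=3; cleared 0 line(s) (total 0); column heights now [0 4 5 6 2 0], max=6
Test piece L rot1 at col 0 (width 2): heights before test = [0 4 5 6 2 0]; fits = True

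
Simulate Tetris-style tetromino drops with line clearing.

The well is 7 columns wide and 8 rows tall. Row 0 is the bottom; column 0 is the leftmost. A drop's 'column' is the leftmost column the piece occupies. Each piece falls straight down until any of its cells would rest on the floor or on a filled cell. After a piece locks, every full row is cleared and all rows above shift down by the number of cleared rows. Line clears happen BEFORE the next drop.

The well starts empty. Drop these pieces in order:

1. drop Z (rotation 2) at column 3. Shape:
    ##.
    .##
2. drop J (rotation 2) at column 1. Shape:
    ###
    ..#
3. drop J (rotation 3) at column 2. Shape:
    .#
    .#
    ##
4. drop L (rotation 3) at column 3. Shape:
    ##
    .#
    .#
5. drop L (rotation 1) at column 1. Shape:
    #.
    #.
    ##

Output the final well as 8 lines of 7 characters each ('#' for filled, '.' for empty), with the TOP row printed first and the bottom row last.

Drop 1: Z rot2 at col 3 lands with bottom-row=0; cleared 0 line(s) (total 0); column heights now [0 0 0 2 2 1 0], max=2
Drop 2: J rot2 at col 1 lands with bottom-row=2; cleared 0 line(s) (total 0); column heights now [0 4 4 4 2 1 0], max=4
Drop 3: J rot3 at col 2 lands with bottom-row=4; cleared 0 line(s) (total 0); column heights now [0 4 5 7 2 1 0], max=7
Drop 4: L rot3 at col 3 lands with bottom-row=5; cleared 0 line(s) (total 0); column heights now [0 4 5 8 8 1 0], max=8
Drop 5: L rot1 at col 1 lands with bottom-row=5; cleared 0 line(s) (total 0); column heights now [0 8 6 8 8 1 0], max=8

Answer: .#.##..
.#.##..
.####..
..##...
.###...
...#...
...##..
....##.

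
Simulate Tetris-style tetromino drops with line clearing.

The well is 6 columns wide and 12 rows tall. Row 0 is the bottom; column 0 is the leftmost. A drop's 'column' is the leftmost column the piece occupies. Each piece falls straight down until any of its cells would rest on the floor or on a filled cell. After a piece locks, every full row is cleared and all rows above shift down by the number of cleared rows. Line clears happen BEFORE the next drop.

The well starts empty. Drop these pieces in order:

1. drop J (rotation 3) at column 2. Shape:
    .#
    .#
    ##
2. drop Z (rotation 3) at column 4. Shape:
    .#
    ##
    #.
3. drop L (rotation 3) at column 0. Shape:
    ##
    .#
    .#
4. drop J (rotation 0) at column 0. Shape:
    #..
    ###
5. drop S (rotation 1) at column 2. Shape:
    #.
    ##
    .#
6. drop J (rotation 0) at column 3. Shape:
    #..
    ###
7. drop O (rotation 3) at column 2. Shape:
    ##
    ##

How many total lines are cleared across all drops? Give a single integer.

Answer: 0

Derivation:
Drop 1: J rot3 at col 2 lands with bottom-row=0; cleared 0 line(s) (total 0); column heights now [0 0 1 3 0 0], max=3
Drop 2: Z rot3 at col 4 lands with bottom-row=0; cleared 0 line(s) (total 0); column heights now [0 0 1 3 2 3], max=3
Drop 3: L rot3 at col 0 lands with bottom-row=0; cleared 0 line(s) (total 0); column heights now [3 3 1 3 2 3], max=3
Drop 4: J rot0 at col 0 lands with bottom-row=3; cleared 0 line(s) (total 0); column heights now [5 4 4 3 2 3], max=5
Drop 5: S rot1 at col 2 lands with bottom-row=3; cleared 0 line(s) (total 0); column heights now [5 4 6 5 2 3], max=6
Drop 6: J rot0 at col 3 lands with bottom-row=5; cleared 0 line(s) (total 0); column heights now [5 4 6 7 6 6], max=7
Drop 7: O rot3 at col 2 lands with bottom-row=7; cleared 0 line(s) (total 0); column heights now [5 4 9 9 6 6], max=9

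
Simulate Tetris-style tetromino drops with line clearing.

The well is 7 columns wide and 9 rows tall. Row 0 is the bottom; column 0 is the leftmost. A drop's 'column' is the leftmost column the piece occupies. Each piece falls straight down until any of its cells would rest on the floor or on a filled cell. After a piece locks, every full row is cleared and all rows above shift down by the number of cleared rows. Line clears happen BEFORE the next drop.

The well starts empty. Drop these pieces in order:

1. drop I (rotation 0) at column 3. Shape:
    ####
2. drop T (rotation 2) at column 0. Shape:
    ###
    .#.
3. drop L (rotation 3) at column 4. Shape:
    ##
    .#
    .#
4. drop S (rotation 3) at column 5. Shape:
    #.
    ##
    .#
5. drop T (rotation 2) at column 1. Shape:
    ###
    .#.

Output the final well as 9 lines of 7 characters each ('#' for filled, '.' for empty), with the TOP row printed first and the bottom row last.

Answer: .......
.......
.......
.....#.
.....##
.######
..#..#.
###..#.
.#.####

Derivation:
Drop 1: I rot0 at col 3 lands with bottom-row=0; cleared 0 line(s) (total 0); column heights now [0 0 0 1 1 1 1], max=1
Drop 2: T rot2 at col 0 lands with bottom-row=0; cleared 0 line(s) (total 0); column heights now [2 2 2 1 1 1 1], max=2
Drop 3: L rot3 at col 4 lands with bottom-row=1; cleared 0 line(s) (total 0); column heights now [2 2 2 1 4 4 1], max=4
Drop 4: S rot3 at col 5 lands with bottom-row=3; cleared 0 line(s) (total 0); column heights now [2 2 2 1 4 6 5], max=6
Drop 5: T rot2 at col 1 lands with bottom-row=2; cleared 0 line(s) (total 0); column heights now [2 4 4 4 4 6 5], max=6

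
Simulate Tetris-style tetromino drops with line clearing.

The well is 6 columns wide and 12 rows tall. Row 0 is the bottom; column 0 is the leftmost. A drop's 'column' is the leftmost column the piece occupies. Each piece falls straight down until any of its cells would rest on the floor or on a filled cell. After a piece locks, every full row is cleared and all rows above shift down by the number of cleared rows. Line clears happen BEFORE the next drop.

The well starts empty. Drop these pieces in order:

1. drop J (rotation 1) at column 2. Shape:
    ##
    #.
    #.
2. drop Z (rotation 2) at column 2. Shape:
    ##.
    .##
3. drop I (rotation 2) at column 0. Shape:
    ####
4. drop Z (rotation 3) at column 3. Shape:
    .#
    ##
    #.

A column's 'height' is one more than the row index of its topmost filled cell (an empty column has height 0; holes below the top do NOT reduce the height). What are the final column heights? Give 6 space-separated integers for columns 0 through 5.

Answer: 6 6 6 8 9 0

Derivation:
Drop 1: J rot1 at col 2 lands with bottom-row=0; cleared 0 line(s) (total 0); column heights now [0 0 3 3 0 0], max=3
Drop 2: Z rot2 at col 2 lands with bottom-row=3; cleared 0 line(s) (total 0); column heights now [0 0 5 5 4 0], max=5
Drop 3: I rot2 at col 0 lands with bottom-row=5; cleared 0 line(s) (total 0); column heights now [6 6 6 6 4 0], max=6
Drop 4: Z rot3 at col 3 lands with bottom-row=6; cleared 0 line(s) (total 0); column heights now [6 6 6 8 9 0], max=9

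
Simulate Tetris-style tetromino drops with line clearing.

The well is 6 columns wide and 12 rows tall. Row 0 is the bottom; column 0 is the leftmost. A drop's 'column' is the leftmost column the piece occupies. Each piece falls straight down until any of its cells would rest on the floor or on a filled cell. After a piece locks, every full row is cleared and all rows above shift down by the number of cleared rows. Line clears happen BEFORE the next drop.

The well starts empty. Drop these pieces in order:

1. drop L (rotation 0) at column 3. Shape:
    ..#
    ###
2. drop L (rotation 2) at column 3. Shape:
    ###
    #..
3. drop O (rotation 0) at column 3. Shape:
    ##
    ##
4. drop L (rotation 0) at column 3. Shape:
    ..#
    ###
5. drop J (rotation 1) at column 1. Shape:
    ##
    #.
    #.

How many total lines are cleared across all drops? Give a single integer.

Answer: 0

Derivation:
Drop 1: L rot0 at col 3 lands with bottom-row=0; cleared 0 line(s) (total 0); column heights now [0 0 0 1 1 2], max=2
Drop 2: L rot2 at col 3 lands with bottom-row=1; cleared 0 line(s) (total 0); column heights now [0 0 0 3 3 3], max=3
Drop 3: O rot0 at col 3 lands with bottom-row=3; cleared 0 line(s) (total 0); column heights now [0 0 0 5 5 3], max=5
Drop 4: L rot0 at col 3 lands with bottom-row=5; cleared 0 line(s) (total 0); column heights now [0 0 0 6 6 7], max=7
Drop 5: J rot1 at col 1 lands with bottom-row=0; cleared 0 line(s) (total 0); column heights now [0 3 3 6 6 7], max=7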